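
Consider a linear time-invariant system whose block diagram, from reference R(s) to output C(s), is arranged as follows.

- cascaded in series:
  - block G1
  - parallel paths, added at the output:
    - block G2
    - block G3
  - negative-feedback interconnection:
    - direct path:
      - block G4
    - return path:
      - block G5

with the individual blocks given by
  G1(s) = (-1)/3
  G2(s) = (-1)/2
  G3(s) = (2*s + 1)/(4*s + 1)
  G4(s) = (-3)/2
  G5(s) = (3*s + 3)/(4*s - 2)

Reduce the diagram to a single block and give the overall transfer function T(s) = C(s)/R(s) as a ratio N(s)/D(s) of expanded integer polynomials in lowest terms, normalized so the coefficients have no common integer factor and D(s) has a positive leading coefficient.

Step 1 - add G2, G3 (parallel) gives 1/(8*s + 2)
Step 2 - apply the feedback formula to G4, G5 gives (12*s - 6)/(s + 13)
Step 3 - combine G1, (G2+G3), [G4/(1+G4*G5)] in series, giving the overall T(s)

Hence the answer: (1 - 2*s)/(4*s^2 + 53*s + 13)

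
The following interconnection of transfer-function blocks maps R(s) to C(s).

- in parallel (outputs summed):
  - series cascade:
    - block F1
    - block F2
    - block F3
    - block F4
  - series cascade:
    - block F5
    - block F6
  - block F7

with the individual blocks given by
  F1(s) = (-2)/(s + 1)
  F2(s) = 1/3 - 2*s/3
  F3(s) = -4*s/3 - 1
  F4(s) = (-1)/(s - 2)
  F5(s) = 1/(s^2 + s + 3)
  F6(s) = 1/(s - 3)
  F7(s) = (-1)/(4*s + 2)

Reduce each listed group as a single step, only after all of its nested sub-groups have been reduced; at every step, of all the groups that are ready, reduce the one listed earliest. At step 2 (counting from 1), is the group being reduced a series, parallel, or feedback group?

(1) series reduction of F1, F2, F3, F4
(2) multiply F5, F6 (series)
(3) reduce the parallel group (F1*F2*F3*F4), (F5*F6), F7
Step 2 collapses a series group.

Hence the answer: series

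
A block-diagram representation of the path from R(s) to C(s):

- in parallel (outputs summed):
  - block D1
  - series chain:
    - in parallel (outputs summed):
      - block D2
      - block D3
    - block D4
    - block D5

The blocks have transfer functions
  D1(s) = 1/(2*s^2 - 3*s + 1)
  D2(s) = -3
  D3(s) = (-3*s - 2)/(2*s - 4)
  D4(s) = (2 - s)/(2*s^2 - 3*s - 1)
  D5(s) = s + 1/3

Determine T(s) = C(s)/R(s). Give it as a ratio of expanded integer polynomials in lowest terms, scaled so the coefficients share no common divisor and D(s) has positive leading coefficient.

Step 1 - reduce the parallel group D2, D3, giving (10 - 9*s)/(2*s - 4)
Step 2 - reduce the series chain (D2+D3), D4, D5, giving (27*s^2 - 21*s - 10)/(12*s^2 - 18*s - 6)
Step 3 - reduce the parallel group D1, ((D2+D3)*D4*D5); the result is T(s) itself (integer coefficients, no common factor, positive leading denominator coefficient)

Therefore the answer is (54*s^4 - 123*s^3 + 82*s^2 - 9*s - 16)/(24*s^4 - 72*s^3 + 54*s^2 - 6).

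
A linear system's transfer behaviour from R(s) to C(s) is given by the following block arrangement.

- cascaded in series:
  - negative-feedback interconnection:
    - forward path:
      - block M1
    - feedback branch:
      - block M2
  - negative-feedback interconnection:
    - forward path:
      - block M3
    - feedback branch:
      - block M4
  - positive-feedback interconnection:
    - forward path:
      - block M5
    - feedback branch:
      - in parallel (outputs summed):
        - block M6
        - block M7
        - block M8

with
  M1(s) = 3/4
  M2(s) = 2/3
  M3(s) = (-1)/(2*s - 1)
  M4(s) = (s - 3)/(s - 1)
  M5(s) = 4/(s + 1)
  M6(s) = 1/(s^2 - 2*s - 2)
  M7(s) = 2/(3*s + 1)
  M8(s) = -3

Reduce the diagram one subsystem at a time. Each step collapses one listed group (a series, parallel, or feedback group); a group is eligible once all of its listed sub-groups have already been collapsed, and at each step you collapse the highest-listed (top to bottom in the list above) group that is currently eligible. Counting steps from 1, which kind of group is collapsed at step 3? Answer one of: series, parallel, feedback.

(1) reduce the feedback loop with forward M1 and return M2
(2) apply the feedback formula to M3, M4
(3) reduce the parallel group M6, M7, M8
(4) close the feedback loop around M5, (M6+M7+M8)
(5) cascade [M1/(1+M1*M2)], [M3/(1+M3*M4)], [M5/(1-M5*(M6+M7+M8))]
So the answer for step 3 is parallel.

Therefore the answer is parallel.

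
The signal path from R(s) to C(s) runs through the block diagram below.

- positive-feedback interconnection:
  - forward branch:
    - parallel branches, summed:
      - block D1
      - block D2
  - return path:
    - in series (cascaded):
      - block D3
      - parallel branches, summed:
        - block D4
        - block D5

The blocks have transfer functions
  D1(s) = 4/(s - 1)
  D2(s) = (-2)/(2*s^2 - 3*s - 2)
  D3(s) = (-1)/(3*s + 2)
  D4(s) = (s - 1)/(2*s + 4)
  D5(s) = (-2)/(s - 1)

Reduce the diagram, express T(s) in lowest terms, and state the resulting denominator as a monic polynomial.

Step 1. sum the parallel branches D1, D2: (8*s^2 - 14*s - 6)/(2*s^3 - 5*s^2 + s + 2)
Step 2. reduce the parallel group D4, D5: (s^2 - 6*s - 7)/(2*s^2 + 2*s - 4)
Step 3. reduce the series chain D3, (D4+D5): (-s^2 + 6*s + 7)/(6*s^3 + 10*s^2 - 8*s - 8)
Step 4. feedback reduction of (D1+D2), (D3*(D4+D5)): (24*s^5 - 2*s^4 - 120*s^3 - 6*s^2 + 80*s + 24)/(6*s^6 - 5*s^5 - 26*s^4 - 8*s^3 + 37*s^2 + 55*s + 13)
That last expression is T(s), already simplified. Scaling its denominator by 1/6 (the reciprocal of the leading coefficient) yields the monic denominator.

Hence the answer: s^6 - 5*s^5/6 - 13*s^4/3 - 4*s^3/3 + 37*s^2/6 + 55*s/6 + 13/6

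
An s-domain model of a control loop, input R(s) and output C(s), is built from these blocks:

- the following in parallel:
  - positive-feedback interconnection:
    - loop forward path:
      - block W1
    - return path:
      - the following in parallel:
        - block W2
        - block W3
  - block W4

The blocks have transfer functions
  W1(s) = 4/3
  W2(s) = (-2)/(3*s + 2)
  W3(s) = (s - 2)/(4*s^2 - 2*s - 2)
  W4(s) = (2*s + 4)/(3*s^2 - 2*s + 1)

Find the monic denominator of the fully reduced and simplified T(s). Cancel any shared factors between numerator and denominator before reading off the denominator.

Reducing step by step:

Step 1: sum the parallel branches W2, W3 gives (-5*s^2)/(12*s^3 + 2*s^2 - 10*s - 4)
Step 2: reduce the feedback loop with forward W1 and return (W2+W3) gives (24*s^3 + 4*s^2 - 20*s - 8)/(18*s^3 + 13*s^2 - 15*s - 6)
Step 3: sum the parallel branches [W1/(1-W1*(W2+W3))], W4 gives (72*s^5 + 54*s^3 + 42*s^2 - 76*s - 32)/(54*s^5 + 3*s^4 - 53*s^3 + 25*s^2 - 3*s - 6)
That last expression is T(s), already simplified. Scaling its denominator by 1/54 (the reciprocal of the leading coefficient) yields the monic denominator.

Answer: s^5 + s^4/18 - 53*s^3/54 + 25*s^2/54 - s/18 - 1/9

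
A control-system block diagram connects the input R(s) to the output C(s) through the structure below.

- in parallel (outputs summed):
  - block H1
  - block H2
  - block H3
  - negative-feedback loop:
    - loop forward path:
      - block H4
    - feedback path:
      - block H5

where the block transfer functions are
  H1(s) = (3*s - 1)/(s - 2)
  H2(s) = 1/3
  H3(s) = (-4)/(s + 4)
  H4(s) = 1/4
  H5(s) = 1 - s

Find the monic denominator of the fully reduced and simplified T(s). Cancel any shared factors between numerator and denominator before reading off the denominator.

1. feedback reduction of H4, H5, giving (-1)/(s - 5)
2. sum the parallel branches H1, H2, H3, [H4/(1+H4*H5)], giving (10*s^3 - 30*s^2 - 117*s + 4)/(3*s^3 - 9*s^2 - 54*s + 120)
The result of step 2 is T(s) in lowest terms. Its denominator has leading coefficient 3; dividing the denominator through by 3 makes it monic.

Final answer: s^3 - 3*s^2 - 18*s + 40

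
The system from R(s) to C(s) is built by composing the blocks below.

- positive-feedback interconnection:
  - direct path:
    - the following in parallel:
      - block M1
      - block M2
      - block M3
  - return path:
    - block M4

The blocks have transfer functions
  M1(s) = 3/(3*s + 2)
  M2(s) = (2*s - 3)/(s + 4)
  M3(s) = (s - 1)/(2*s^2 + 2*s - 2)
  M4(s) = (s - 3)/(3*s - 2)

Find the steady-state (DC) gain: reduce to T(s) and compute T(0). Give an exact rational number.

The answer is -10/7.

Reasoning:
Step 1. combine M1, M2, M3 in parallel; result (12*s^4 + 11*s^3 + 7*s^2 + 10*s - 20)/(6*s^4 + 34*s^3 + 38*s^2 - 12*s - 16)
Step 2. apply the feedback formula to (M1+M2+M3), M4; result (36*s^5 + 9*s^4 - s^3 + 16*s^2 - 80*s + 40)/(6*s^5 + 115*s^4 + 72*s^3 - 101*s^2 + 26*s - 28)
DC gain: substitute s = 0 into T(s) from step 2: T(0) = 40/(-28) = -10/7.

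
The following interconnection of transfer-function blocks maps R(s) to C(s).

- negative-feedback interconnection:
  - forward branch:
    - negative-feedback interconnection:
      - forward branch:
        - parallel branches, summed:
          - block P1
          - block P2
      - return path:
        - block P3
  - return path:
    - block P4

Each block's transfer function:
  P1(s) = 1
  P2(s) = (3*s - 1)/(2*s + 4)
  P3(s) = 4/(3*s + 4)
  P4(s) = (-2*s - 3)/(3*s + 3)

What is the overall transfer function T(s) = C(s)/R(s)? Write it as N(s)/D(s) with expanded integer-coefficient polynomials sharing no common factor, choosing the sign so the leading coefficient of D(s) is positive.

Step 1. add P1, P2 (parallel) gives (5*s + 3)/(2*s + 4)
Step 2. feedback reduction of (P1+P2), P3 gives (15*s^2 + 29*s + 12)/(6*s^2 + 40*s + 28)
Step 3. apply the feedback formula to [(P1+P2)/(1+(P1+P2)*P3)], P4, giving the overall T(s)

Hence the answer: (-45*s^3 - 132*s^2 - 123*s - 36)/(12*s^3 - 35*s^2 - 93*s - 48)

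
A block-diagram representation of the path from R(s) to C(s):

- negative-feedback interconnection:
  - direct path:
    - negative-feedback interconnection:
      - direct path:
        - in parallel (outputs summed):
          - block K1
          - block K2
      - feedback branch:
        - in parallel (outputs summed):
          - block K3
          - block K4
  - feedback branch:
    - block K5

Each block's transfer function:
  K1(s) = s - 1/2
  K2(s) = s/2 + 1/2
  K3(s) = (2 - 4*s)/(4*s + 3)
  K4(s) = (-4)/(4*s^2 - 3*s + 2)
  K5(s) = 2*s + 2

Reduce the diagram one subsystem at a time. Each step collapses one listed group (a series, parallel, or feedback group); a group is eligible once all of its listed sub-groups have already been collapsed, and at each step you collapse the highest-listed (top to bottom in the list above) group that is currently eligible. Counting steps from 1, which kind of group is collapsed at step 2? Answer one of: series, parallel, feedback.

1. combine K1, K2 in parallel
2. sum the parallel branches K3, K4
3. feedback reduction of (K1+K2), (K3+K4)
4. feedback reduction of [(K1+K2)/(1+(K1+K2)*(K3+K4))], K5
The group at step 2 is a parallel group.

Final answer: parallel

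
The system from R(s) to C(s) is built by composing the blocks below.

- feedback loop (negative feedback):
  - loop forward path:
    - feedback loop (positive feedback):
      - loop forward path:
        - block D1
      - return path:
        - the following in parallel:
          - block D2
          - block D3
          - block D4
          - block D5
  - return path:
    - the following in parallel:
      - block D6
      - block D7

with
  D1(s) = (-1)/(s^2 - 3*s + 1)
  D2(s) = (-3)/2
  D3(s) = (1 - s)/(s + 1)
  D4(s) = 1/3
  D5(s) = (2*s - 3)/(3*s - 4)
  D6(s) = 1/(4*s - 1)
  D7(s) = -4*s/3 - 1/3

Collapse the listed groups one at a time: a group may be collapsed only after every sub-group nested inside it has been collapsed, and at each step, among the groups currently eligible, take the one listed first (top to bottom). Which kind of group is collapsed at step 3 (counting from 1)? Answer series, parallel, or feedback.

Answer: parallel

Working:
Step 1. reduce the parallel group D2, D3, D4, D5
Step 2. reduce the feedback loop with forward D1 and return (D2+D3+D4+D5)
Step 3. parallel reduction of D6, D7
Step 4. collapse the loop ([D1/(1-D1*(D2+D3+D4+D5))] forward, (D6+D7) return)
Step 3 collapses a parallel group.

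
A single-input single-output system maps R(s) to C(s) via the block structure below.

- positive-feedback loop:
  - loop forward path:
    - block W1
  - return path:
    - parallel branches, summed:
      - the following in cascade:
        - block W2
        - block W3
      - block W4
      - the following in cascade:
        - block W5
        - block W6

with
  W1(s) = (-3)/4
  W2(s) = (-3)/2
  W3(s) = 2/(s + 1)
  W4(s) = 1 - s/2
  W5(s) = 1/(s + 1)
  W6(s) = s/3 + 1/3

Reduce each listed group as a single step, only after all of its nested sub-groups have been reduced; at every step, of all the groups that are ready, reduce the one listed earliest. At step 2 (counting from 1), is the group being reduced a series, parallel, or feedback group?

Answer: series

Working:
[1] combine W2, W3 in series
[2] combine W5, W6 in series
[3] sum the parallel branches (W2*W3), W4, (W5*W6)
[4] collapse the loop (W1 forward, ((W2*W3)+W4+(W5*W6)) return)
The group at step 2 is a series group.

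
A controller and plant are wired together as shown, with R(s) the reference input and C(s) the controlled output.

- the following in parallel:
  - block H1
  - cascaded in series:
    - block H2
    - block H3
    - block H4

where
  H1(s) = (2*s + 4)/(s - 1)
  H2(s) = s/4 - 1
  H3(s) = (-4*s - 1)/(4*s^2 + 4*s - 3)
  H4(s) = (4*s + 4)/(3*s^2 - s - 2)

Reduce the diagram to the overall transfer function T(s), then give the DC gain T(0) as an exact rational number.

Step 1 - cascade H2, H3, H4 = (-4*s^3 + 11*s^2 + 19*s + 4)/(12*s^4 + 8*s^3 - 21*s^2 - 5*s + 6)
Step 2 - sum the parallel branches H1, (H2*H3*H4) = (24*s^4 + 84*s^3 + 89*s^2 + 3*s - 20)/(12*s^4 + 8*s^3 - 21*s^2 - 5*s + 6)
DC gain: substitute s = 0 into T(s) from step 2: T(0) = -20/6 = -10/3.

Answer: -10/3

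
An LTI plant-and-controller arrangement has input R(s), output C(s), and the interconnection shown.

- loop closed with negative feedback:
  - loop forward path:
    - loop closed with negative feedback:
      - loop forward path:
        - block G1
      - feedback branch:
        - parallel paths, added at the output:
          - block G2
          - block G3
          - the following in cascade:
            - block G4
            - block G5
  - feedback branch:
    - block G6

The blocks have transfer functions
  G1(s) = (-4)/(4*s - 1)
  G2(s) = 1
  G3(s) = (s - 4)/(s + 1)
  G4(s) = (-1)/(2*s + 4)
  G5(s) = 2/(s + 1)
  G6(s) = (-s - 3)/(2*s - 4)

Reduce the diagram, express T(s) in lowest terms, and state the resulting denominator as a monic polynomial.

The answer is s^4 - 3*s^3/4 + 7*s^2/4 + 23*s/2 - 10.

Reasoning:
Step 1. reduce the series chain G4, G5 gives (-1)/(s^2 + 3*s + 2)
Step 2. add G2, G3, (G4*G5) (parallel) gives (2*s^2 + s - 7)/(s^2 + 3*s + 2)
Step 3. close the feedback loop around G1, (G2+G3+(G4*G5)) gives (-4*s^2 - 12*s - 8)/(4*s^3 + 3*s^2 + s + 26)
Step 4. feedback reduction of [G1/(1+G1*(G2+G3+(G4*G5)))], G6 gives (-4*s^3 - 4*s^2 + 16*s + 16)/(4*s^4 - 3*s^3 + 7*s^2 + 46*s - 40)
The result of step 4 is T(s) in lowest terms. Its denominator has leading coefficient 4; dividing the denominator through by 4 makes it monic.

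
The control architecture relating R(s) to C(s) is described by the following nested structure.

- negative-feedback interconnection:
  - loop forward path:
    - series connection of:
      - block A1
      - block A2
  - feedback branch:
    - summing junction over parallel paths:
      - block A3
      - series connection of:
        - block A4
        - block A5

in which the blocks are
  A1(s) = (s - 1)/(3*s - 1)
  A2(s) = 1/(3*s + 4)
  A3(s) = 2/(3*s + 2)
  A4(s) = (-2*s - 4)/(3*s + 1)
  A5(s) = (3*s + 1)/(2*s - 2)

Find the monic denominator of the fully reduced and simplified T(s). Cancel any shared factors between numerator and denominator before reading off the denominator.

Step 1 - cascade A1, A2, giving (s - 1)/(9*s^2 + 9*s - 4)
Step 2 - series reduction of A4, A5, giving (-s - 2)/(s - 1)
Step 3 - sum the parallel branches A3, (A4*A5), giving (-3*s^2 - 6*s - 6)/(3*s^2 - s - 2)
Step 4 - feedback reduction of (A1*A2), (A3+(A4*A5)), giving (3*s^2 - s - 2)/(27*s^3 + 42*s^2 - 14)
That last expression is T(s), already simplified. Scaling its denominator by 1/27 (the reciprocal of the leading coefficient) yields the monic denominator.

Therefore the answer is s^3 + 14*s^2/9 - 14/27.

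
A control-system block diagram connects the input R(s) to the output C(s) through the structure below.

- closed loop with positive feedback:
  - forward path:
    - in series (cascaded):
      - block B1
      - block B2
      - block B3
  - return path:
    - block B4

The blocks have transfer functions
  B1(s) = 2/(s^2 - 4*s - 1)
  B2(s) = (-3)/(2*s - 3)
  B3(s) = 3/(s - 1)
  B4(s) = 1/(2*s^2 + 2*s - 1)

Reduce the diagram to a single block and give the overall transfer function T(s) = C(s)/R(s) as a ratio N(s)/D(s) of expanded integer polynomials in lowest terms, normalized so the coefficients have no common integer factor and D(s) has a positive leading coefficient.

Step 1. series reduction of B1, B2, B3 gives (-18)/(2*s^4 - 13*s^3 + 21*s^2 - 7*s - 3)
Step 2. reduce the feedback loop with forward (B1*B2*B3) and return B4, which is the overall transfer function T(s) = C(s)/R(s) in lowest terms

Final answer: (-36*s^2 - 36*s + 18)/(4*s^6 - 22*s^5 + 14*s^4 + 41*s^3 - 41*s^2 + s + 21)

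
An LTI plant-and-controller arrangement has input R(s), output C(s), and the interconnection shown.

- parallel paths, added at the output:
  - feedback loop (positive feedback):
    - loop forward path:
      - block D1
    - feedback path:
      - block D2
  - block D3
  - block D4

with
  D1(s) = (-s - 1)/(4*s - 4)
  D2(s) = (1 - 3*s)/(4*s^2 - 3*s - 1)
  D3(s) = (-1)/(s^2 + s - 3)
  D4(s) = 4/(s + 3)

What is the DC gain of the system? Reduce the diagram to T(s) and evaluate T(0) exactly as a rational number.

Reducing step by step:

[1] collapse the loop (D1 forward, D2 return); result (-4*s^3 - s^2 + 4*s + 1)/(16*s^3 - 31*s^2 + 6*s + 5)
[2] sum the parallel branches [D1/(1-D1*D2)], D3, D4; result (-4*s^6 + 47*s^5 - 76*s^4 - 256*s^3 + 516*s^2 - 111*s - 84)/(16*s^6 + 33*s^5 - 118*s^4 - 115*s^3 + 299*s^2 - 54*s - 45)
That last expression is T(s); at s = 0 only the constant terms survive, so T(0) = -84/(-45) = 28/15.

Answer: 28/15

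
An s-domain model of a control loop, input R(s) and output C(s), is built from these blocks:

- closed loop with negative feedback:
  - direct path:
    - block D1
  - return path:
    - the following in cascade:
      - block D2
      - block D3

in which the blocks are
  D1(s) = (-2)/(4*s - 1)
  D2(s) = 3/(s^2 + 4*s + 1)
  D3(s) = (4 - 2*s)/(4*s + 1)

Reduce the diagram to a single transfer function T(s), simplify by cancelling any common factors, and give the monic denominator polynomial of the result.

(1) multiply D2, D3 (series); result (12 - 6*s)/(4*s^3 + 17*s^2 + 8*s + 1)
(2) collapse the loop (D1 forward, (D2*D3) return); result (-8*s^3 - 34*s^2 - 16*s - 2)/(16*s^4 + 64*s^3 + 15*s^2 + 8*s - 25)
No further cancellation is possible in the step-2 result, so that is T(s). Its denominator becomes monic after dividing by the leading coefficient 16.

Therefore the answer is s^4 + 4*s^3 + 15*s^2/16 + s/2 - 25/16.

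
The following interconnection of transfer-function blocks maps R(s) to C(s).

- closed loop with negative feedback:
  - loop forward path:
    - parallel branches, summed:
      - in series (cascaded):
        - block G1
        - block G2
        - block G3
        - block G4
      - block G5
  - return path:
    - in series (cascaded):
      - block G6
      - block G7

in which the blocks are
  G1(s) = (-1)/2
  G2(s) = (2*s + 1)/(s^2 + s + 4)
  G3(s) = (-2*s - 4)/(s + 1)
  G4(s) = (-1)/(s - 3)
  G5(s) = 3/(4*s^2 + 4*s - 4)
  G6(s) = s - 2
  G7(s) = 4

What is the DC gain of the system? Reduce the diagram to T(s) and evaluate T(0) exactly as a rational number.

1. reduce the series chain G1, G2, G3, G4: (-2*s^2 - 5*s - 2)/(s^4 - s^3 - s^2 - 11*s - 12)
2. parallel reduction of (G1*G2*G3*G4), G5: (-5*s^4 - 31*s^3 - 23*s^2 - 21*s - 28)/(4*s^6 - 12*s^4 - 44*s^3 - 88*s^2 - 4*s + 48)
3. series reduction of G6, G7: 4*s - 8
4. apply the feedback formula to ((G1*G2*G3*G4)+G5), (G6*G7): (-5*s^4 - 31*s^3 - 23*s^2 - 21*s - 28)/(4*s^6 - 20*s^5 - 96*s^4 + 112*s^3 + 12*s^2 + 52*s + 272)
That last expression is T(s); at s = 0 only the constant terms survive, so T(0) = -28/272 = -7/68.

Therefore the answer is -7/68.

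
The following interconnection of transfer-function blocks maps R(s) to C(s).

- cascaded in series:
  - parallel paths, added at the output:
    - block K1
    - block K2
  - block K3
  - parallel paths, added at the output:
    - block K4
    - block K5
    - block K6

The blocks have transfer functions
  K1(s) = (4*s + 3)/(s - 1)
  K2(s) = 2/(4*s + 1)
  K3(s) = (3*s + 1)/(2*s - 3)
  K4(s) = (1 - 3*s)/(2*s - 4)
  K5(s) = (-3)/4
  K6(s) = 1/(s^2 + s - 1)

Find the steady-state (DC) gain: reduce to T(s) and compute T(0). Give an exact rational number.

Reducing step by step:

(1) sum the parallel branches K1, K2 = (16*s^2 + 18*s + 1)/(4*s^2 - 3*s - 1)
(2) reduce the parallel group K4, K5, K6 = (-9*s^3 - s^2 + 21*s - 16)/(4*s^3 - 4*s^2 - 12*s + 8)
(3) cascade (K1+K2), K3, (K4+K5+K6) = (-432*s^6 - 678*s^5 + 749*s^4 + 672*s^3 - 680*s^2 - 315*s - 16)/(32*s^6 - 104*s^5 + 4*s^4 + 264*s^3 - 240*s^2 + 20*s + 24)
DC gain: substitute s = 0 into T(s) from step 3: T(0) = -16/24 = -2/3.

Answer: -2/3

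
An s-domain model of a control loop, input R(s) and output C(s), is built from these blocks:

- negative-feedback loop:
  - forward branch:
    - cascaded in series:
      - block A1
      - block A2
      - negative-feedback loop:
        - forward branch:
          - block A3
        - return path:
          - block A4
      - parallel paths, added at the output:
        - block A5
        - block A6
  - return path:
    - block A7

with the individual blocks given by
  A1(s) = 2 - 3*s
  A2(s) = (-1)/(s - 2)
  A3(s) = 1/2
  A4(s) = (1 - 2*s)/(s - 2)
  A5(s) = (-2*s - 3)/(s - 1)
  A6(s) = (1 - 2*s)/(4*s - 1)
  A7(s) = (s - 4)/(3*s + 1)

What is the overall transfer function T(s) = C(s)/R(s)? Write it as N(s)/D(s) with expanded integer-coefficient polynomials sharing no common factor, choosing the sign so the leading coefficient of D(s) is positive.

1. apply the feedback formula to A3, A4: 2/3 - s/3
2. add A5, A6 (parallel): (-10*s^2 - 7*s + 2)/(4*s^2 - 5*s + 1)
3. series reduction of A1, A2, [A3/(1+A3*A4)], (A5+A6): (30*s^3 + s^2 - 20*s + 4)/(12*s^2 - 15*s + 3)
4. close the feedback loop around (A1*A2*[A3/(1+A3*A4)]*(A5+A6)), A7, giving the overall T(s)

Final answer: (90*s^4 + 33*s^3 - 59*s^2 - 8*s + 4)/(30*s^4 - 83*s^3 - 57*s^2 + 78*s - 13)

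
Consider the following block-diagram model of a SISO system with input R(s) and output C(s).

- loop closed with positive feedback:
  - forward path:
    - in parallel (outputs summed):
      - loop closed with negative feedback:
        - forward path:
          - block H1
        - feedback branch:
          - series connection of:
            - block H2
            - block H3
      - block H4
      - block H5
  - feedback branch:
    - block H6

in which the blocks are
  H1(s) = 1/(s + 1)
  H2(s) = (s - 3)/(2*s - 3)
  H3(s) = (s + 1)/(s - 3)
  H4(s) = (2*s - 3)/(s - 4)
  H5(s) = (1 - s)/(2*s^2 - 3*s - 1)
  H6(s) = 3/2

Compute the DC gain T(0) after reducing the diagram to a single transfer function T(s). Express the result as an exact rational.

1. reduce the series chain H2, H3 = (s + 1)/(2*s - 3)
2. close the feedback loop around H1, (H2*H3) = (2*s - 3)/(2*s^2 - 2)
3. reduce the parallel group [H1/(1+H1*(H2*H3))], H4, H5 = (8*s^5 - 22*s^4 - 12*s^3 + 79*s^2 - 49*s - 10)/(4*s^5 - 22*s^4 + 18*s^3 + 30*s^2 - 22*s - 8)
4. close the feedback loop around ([H1/(1+H1*(H2*H3))]+H4+H5), H6 = (-16*s^5 + 44*s^4 + 24*s^3 - 158*s^2 + 98*s + 20)/(16*s^5 - 22*s^4 - 72*s^3 + 177*s^2 - 103*s - 14)
The step-4 result is T(s). Setting s = 0: T(0) = 20/(-14) = -10/7.

Therefore the answer is -10/7.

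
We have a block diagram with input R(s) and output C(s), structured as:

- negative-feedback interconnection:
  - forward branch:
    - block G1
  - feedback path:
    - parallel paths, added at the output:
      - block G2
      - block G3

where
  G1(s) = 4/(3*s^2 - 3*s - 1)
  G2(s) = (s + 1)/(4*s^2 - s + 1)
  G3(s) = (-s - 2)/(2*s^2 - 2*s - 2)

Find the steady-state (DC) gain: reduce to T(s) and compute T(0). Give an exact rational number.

The answer is 4/7.

Reasoning:
Step 1. reduce the parallel group G2, G3; result (-2*s^3 - 7*s^2 - 3*s - 4)/(8*s^4 - 10*s^3 - 4*s^2 - 2)
Step 2. close the feedback loop around G1, (G2+G3); result (16*s^4 - 20*s^3 - 8*s^2 - 4)/(12*s^6 - 27*s^5 + 5*s^4 + 7*s^3 - 15*s^2 - 3*s - 7)
DC gain: substitute s = 0 into T(s) from step 2: T(0) = -4/(-7) = 4/7.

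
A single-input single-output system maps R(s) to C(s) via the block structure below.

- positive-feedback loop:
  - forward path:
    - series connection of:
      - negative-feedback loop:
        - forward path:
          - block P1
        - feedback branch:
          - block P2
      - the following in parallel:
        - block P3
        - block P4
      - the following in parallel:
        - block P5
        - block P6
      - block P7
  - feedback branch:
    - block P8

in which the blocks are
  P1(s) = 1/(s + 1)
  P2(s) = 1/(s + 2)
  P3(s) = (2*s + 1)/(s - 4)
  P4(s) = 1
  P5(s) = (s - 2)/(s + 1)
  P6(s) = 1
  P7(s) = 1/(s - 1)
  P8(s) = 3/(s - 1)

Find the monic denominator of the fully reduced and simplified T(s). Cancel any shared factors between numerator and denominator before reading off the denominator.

Answer: s^5 - s^4 - 10*s^3 - 29*s^2 - 18*s + 30

Working:
Step 1: close the feedback loop around P1, P2 -> (s + 2)/(s^2 + 3*s + 3)
Step 2: add P3, P4 (parallel) -> (3*s - 3)/(s - 4)
Step 3: add P5, P6 (parallel) -> (2*s - 1)/(s + 1)
Step 4: series reduction of [P1/(1+P1*P2)], (P3+P4), (P5+P6), P7 -> (6*s^2 + 9*s - 6)/(s^4 - 10*s^2 - 21*s - 12)
Step 5: apply the feedback formula to ([P1/(1+P1*P2)]*(P3+P4)*(P5+P6)*P7), P8 -> (6*s^3 + 3*s^2 - 15*s + 6)/(s^5 - s^4 - 10*s^3 - 29*s^2 - 18*s + 30)
That last expression is T(s), already simplified, and its denominator is already monic.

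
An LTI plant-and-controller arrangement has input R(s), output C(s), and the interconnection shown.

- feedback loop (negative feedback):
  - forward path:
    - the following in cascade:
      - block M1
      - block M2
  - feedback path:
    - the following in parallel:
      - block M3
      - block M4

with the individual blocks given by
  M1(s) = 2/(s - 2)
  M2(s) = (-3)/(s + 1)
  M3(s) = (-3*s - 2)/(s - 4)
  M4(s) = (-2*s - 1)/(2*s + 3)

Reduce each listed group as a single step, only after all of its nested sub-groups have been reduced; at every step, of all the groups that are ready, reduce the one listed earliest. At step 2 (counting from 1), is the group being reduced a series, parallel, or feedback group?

Answer: parallel

Working:
Step 1. series reduction of M1, M2
Step 2. combine M3, M4 in parallel
Step 3. reduce the feedback loop with forward (M1*M2) and return (M3+M4)
Step 2 collapses a parallel group.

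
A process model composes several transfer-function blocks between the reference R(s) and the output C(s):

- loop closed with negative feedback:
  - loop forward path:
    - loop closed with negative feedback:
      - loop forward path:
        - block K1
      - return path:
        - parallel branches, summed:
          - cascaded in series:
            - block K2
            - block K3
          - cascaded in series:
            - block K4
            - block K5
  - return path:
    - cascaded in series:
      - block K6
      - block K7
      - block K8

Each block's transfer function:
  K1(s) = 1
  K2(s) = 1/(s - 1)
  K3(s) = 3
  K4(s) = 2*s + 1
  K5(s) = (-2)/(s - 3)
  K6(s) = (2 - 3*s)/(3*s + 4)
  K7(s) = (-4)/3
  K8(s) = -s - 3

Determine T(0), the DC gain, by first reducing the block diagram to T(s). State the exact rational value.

Reducing step by step:

Step 1 - cascade K2, K3, giving 3/(s - 1)
Step 2 - reduce the series chain K4, K5, giving (-4*s - 2)/(s - 3)
Step 3 - reduce the parallel group (K2*K3), (K4*K5), giving (-4*s^2 + 5*s - 7)/(s^2 - 4*s + 3)
Step 4 - close the feedback loop around K1, ((K2*K3)+(K4*K5)), giving (-s^2 + 4*s - 3)/(3*s^2 - s + 4)
Step 5 - cascade K6, K7, K8, giving (-12*s^2 - 28*s + 24)/(9*s + 12)
Step 6 - collapse the loop ([K1/(1+K1*((K2*K3)+(K4*K5)))] forward, (K6*K7*K8) return), giving (-9*s^3 + 24*s^2 + 21*s - 36)/(12*s^4 + 7*s^3 - 73*s^2 + 204*s - 24)
Step 6 gives the overall T(s). Then T(0) = -36/(-24) = 3/2.

Answer: 3/2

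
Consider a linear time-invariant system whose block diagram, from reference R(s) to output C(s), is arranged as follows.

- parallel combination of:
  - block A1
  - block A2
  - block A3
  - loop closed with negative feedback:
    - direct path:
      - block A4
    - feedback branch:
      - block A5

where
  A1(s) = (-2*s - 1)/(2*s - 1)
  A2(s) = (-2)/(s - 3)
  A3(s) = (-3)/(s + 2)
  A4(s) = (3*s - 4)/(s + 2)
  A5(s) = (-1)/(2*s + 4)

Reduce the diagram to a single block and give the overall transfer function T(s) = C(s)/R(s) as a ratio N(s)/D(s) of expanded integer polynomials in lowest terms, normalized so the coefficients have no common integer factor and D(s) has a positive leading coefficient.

Step 1. reduce the feedback loop with forward A4 and return A5: (6*s^2 + 4*s - 16)/(2*s^2 + 5*s + 12)
Step 2. reduce the parallel group A1, A2, A3, [A4/(1+A4*A5)], giving the overall T(s)

Therefore the answer is (8*s^5 - 38*s^4 - 123*s^3 + 74*s^2 + 541*s - 84)/(4*s^5 + 4*s^4 - 13*s^3 - 79*s^2 - 102*s + 72).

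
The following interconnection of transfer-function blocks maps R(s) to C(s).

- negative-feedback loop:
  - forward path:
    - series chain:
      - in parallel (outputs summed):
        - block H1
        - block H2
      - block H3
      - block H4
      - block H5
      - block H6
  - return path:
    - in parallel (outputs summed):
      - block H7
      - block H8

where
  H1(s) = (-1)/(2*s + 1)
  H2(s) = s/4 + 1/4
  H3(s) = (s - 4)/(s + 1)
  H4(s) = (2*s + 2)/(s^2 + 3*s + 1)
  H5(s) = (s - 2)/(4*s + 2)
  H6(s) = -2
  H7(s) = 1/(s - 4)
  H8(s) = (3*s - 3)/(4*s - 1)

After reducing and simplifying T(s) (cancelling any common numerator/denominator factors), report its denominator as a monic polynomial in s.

Answer: s^5 + 145*s^4/26 + 49*s^3/13 - 42*s^2/13 + 159*s/26 - 34/13

Working:
Step 1 - add H1, H2 (parallel): (2*s^2 + 3*s - 3)/(8*s + 4)
Step 2 - multiply (H1+H2), H3, H4, H5, H6 (series): (-2*s^4 + 9*s^3 + 5*s^2 - 42*s + 24)/(8*s^4 + 32*s^3 + 34*s^2 + 14*s + 2)
Step 3 - sum the parallel branches H7, H8: (3*s^2 - 11*s + 11)/(4*s^2 - 17*s + 4)
Step 4 - reduce the feedback loop with forward ((H1+H2)*H3*H4*H5*H6) and return (H7+H8): (-8*s^5 + 38*s^4 + 11*s^3 - 173*s^2 + 138*s - 24)/(26*s^5 + 145*s^4 + 98*s^3 - 84*s^2 + 159*s - 68)
The result of step 4 is T(s) in lowest terms. Its denominator has leading coefficient 26; dividing the denominator through by 26 makes it monic.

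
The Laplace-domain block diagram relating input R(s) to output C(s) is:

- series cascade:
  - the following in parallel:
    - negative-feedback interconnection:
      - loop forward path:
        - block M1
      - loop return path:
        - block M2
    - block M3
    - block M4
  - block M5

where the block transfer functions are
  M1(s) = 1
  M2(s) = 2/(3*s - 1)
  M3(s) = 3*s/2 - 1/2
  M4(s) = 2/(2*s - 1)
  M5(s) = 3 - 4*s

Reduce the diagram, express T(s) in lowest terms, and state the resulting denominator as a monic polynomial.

The answer is s^2 - s/6 - 1/6.

Reasoning:
[1] close the feedback loop around M1, M2, giving (3*s - 1)/(3*s + 1)
[2] sum the parallel branches [M1/(1+M1*M2)], M3, M4, giving (18*s^3 + 3*s^2 + 7)/(12*s^2 - 2*s - 2)
[3] multiply ([M1/(1+M1*M2)]+M3+M4), M5 (series), giving (-72*s^4 + 42*s^3 + 9*s^2 - 28*s + 21)/(12*s^2 - 2*s - 2)
That last expression is T(s), already simplified. Scaling its denominator by 1/12 (the reciprocal of the leading coefficient) yields the monic denominator.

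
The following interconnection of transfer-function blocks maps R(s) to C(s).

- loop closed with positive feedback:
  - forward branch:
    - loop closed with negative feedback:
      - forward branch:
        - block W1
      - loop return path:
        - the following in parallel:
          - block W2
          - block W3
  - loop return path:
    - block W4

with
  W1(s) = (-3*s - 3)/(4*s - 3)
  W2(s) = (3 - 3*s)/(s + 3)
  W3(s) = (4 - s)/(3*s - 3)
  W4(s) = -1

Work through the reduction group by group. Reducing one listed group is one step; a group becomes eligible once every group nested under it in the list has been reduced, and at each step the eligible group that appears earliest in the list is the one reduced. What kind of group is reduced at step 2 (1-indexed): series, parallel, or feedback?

Step 1: sum the parallel branches W2, W3
Step 2: reduce the feedback loop with forward W1 and return (W2+W3)
Step 3: apply the feedback formula to [W1/(1+W1*(W2+W3))], W4
Step 2: feedback.

Answer: feedback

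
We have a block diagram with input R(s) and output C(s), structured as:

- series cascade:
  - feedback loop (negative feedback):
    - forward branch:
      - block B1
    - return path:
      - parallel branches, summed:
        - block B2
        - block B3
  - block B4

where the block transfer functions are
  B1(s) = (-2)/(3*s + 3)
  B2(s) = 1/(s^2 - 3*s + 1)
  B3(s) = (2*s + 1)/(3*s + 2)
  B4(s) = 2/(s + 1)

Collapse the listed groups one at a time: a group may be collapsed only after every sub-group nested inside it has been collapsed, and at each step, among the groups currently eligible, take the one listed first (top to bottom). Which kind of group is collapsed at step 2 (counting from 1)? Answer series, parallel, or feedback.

[1] parallel reduction of B2, B3
[2] close the feedback loop around B1, (B2+B3)
[3] combine [B1/(1+B1*(B2+B3))], B4 in series
So the answer for step 2 is feedback.

Therefore the answer is feedback.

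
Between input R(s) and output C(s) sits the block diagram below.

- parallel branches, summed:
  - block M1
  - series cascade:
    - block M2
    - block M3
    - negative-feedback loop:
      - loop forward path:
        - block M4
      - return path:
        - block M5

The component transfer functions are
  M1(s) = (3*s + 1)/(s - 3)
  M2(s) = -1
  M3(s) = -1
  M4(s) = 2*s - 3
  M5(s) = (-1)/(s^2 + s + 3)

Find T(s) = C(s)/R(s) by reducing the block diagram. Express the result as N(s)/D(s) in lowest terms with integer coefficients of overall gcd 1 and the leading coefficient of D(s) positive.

Step 1: feedback reduction of M4, M5 = (2*s^3 - s^2 + 3*s - 9)/(s^2 - s + 6)
Step 2: combine M2, M3, [M4/(1+M4*M5)] in series = (2*s^3 - s^2 + 3*s - 9)/(s^2 - s + 6)
Step 3: add M1, (M2*M3*[M4/(1+M4*M5)]) (parallel), which is the overall transfer function T(s) = C(s)/R(s) in lowest terms

Therefore the answer is (2*s^4 - 4*s^3 + 4*s^2 - s + 33)/(s^3 - 4*s^2 + 9*s - 18).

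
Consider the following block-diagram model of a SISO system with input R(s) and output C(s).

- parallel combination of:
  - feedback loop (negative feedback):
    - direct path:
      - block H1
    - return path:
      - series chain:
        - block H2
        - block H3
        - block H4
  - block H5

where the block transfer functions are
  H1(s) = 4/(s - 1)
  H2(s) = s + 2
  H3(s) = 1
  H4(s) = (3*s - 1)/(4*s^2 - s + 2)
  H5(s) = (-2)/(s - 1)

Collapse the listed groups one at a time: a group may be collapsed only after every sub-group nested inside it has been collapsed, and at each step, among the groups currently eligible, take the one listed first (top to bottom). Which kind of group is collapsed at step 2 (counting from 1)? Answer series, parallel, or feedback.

1. combine H2, H3, H4 in series
2. close the feedback loop around H1, (H2*H3*H4)
3. sum the parallel branches [H1/(1+H1*(H2*H3*H4))], H5
The group at step 2 is a feedback group.

Final answer: feedback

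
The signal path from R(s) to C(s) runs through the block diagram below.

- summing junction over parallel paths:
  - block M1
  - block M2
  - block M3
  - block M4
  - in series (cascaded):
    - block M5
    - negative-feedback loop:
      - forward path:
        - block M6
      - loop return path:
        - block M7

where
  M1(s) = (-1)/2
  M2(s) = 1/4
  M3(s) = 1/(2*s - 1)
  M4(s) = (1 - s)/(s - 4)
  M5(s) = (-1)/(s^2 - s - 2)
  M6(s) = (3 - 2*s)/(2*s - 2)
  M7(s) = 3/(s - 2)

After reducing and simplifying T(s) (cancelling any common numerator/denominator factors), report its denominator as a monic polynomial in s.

First reduce the diagram to T(s).

1. reduce the feedback loop with forward M6 and return M7, giving (-2*s^2 + 7*s - 6)/(2*s^2 - 12*s + 13)
2. multiply M5, [M6/(1+M6*M7)] (series), giving (2*s - 3)/(2*s^3 - 10*s^2 + s + 13)
3. sum the parallel branches M1, M2, M3, M4, (M5*[M6/(1+M6*M7)]), giving (-20*s^5 + 150*s^4 - 292*s^3 + 39*s^2 + 441*s - 360)/(16*s^5 - 152*s^4 + 400*s^3 - 92*s^2 - 452*s + 208)
Step 3 gives the fully reduced T(s), with no common factor left to cancel. The denominator's leading coefficient is 16, so divide each of its coefficients by 16 to get the monic form.

Answer: s^5 - 19*s^4/2 + 25*s^3 - 23*s^2/4 - 113*s/4 + 13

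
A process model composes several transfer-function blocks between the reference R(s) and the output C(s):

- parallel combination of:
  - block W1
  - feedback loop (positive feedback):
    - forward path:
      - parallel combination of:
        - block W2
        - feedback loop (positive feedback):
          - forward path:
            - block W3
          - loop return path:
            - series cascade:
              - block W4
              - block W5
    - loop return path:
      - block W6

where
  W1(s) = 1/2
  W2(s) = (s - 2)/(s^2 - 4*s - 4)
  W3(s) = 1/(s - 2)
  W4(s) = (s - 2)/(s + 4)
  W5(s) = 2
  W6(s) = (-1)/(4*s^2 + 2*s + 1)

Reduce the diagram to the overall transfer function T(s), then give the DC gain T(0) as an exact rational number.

Step 1. reduce the series chain W4, W5; result (2*s - 4)/(s + 4)
Step 2. feedback reduction of W3, (W4*W5); result (s + 4)/(s^2 - 4)
Step 3. reduce the parallel group W2, [W3/(1-W3*(W4*W5))]; result (2*s^3 - 2*s^2 - 24*s - 8)/(s^4 - 4*s^3 - 8*s^2 + 16*s + 16)
Step 4. feedback reduction of (W2+[W3/(1-W3*(W4*W5))]), W6; result (8*s^5 - 4*s^4 - 98*s^3 - 82*s^2 - 40*s - 8)/(4*s^6 - 14*s^5 - 39*s^4 + 46*s^3 + 86*s^2 + 24*s + 8)
Step 5. sum the parallel branches W1, [(W2+[W3/(1-W3*(W4*W5))])/(1-(W2+[W3/(1-W3*(W4*W5))])*W6)]; result (4*s^6 + 2*s^5 - 47*s^4 - 150*s^3 - 78*s^2 - 56*s - 8)/(8*s^6 - 28*s^5 - 78*s^4 + 92*s^3 + 172*s^2 + 48*s + 16)
The step-5 result is T(s). Setting s = 0: T(0) = -8/16 = -1/2.

Therefore the answer is -1/2.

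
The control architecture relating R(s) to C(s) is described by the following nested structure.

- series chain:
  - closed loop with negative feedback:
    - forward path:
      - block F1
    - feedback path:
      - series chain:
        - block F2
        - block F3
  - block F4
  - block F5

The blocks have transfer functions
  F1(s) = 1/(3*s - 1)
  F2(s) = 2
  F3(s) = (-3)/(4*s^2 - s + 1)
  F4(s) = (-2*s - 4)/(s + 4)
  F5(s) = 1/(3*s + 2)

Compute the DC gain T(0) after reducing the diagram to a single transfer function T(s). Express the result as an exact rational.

Step 1: combine F2, F3 in series gives (-6)/(4*s^2 - s + 1)
Step 2: feedback reduction of F1, (F2*F3) gives (4*s^2 - s + 1)/(12*s^3 - 7*s^2 + 4*s - 7)
Step 3: combine [F1/(1+F1*(F2*F3))], F4, F5 in series gives (-8*s^3 - 14*s^2 + 2*s - 4)/(36*s^5 + 147*s^4 + 10*s^3 - 21*s^2 - 66*s - 56)
DC gain: substitute s = 0 into T(s) from step 3: T(0) = -4/(-56) = 1/14.

Therefore the answer is 1/14.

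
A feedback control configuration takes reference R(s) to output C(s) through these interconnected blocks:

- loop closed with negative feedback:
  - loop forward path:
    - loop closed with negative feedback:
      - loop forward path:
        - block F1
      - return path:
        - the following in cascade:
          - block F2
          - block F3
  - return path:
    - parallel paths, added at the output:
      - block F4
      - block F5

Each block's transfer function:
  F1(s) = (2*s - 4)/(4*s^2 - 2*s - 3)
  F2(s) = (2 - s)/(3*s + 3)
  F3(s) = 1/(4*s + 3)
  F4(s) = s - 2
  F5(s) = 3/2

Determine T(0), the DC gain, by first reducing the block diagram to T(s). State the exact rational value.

Step 1 - series reduction of F2, F3 -> (2 - s)/(12*s^2 + 21*s + 9)
Step 2 - reduce the feedback loop with forward F1 and return (F2*F3) -> (24*s^3 - 6*s^2 - 66*s - 36)/(48*s^4 + 60*s^3 - 44*s^2 - 73*s - 35)
Step 3 - add F4, F5 (parallel) -> s - 1/2
Step 4 - close the feedback loop around [F1/(1+F1*(F2*F3))], (F4+F5) -> (24*s^3 - 6*s^2 - 66*s - 36)/(72*s^4 + 42*s^3 - 107*s^2 - 76*s - 17)
Step 4 gives the overall T(s). Then T(0) = -36/(-17) = 36/17.

Therefore the answer is 36/17.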